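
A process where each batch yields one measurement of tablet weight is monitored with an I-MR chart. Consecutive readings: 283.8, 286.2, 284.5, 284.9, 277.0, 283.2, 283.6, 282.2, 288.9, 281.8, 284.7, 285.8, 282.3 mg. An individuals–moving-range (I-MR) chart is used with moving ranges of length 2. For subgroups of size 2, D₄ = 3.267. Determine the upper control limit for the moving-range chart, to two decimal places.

Moving ranges: 2.4, 1.7, 0.4, 7.9, 6.2, 0.4, 1.4, 6.7, 7.1, 2.9, 1.1, 3.5; M̄R̄ = 41.7000 / 12 = 3.4750
UCL_MR = D₄·M̄R̄ = 3.267 × 3.4750 = 11.3528

11.35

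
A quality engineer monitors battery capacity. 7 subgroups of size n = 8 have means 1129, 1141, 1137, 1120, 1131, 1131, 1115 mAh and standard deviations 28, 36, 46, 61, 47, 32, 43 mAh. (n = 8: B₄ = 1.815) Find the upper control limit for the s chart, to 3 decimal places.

s̄ = (28 + 36 + 46 + 61 + 47 + 32 + 43) / 7 = 41.8571
UCL_s = B₄·s̄ = 1.815 × 41.8571 = 75.9707

75.971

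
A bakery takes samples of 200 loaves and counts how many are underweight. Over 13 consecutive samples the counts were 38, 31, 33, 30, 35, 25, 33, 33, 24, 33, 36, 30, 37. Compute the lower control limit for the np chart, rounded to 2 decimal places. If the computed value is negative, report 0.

16.57

p̄ = Σdᵢ / (k·n) = 418 / (13 × 200) = 0.16077
LCL = np̄ − 3·√(np̄(1−p̄)) = 32.1538 − 3 × 5.1947 = 16.5699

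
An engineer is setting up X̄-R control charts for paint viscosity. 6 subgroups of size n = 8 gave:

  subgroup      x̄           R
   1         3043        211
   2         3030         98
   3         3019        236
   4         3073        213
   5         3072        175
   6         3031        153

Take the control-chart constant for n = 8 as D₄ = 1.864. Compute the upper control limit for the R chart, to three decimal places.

R̄ = (211 + 98 + 236 + 213 + 175 + 153) / 6 = 1086.0000 / 6 = 181.0000
UCL_R = D₄·R̄ = 1.864 × 181.0000 = 337.3840

337.384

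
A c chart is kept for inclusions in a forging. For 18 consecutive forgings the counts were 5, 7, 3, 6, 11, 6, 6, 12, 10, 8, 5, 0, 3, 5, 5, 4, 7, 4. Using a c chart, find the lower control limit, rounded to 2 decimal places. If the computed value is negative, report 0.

0.00

c̄ = (5 + 7 + 3 + 6 + 11 + 6 + 6 + 12 + 10 + 8 + 5 + 0 + 3 + 5 + 5 + 4 + 7 + 4) / 18 = 107 / 18 = 5.9444
LCL = c̄ − 3√c̄ = 5.9444 − 3 × 2.4381 = -1.3699 → 0 (cannot be negative)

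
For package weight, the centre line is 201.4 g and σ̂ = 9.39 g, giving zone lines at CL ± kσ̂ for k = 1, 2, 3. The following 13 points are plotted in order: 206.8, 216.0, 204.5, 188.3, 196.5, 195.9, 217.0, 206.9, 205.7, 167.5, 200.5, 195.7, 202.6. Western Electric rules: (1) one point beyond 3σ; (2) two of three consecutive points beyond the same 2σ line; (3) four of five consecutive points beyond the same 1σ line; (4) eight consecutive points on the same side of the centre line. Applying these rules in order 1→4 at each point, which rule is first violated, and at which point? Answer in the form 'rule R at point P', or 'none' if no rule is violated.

Zone of each point (C = within 1σ̂, B = 1σ̂–2σ̂, A = 2σ̂–3σ̂, * = beyond 3σ̂; sign = side of CL): 1:+C, 2:+B, 3:+C, 4:-B, 5:-C, 6:-C, 7:+B, 8:+C, 9:+C, 10:-*, 11:-C, 12:-C, 13:+C
Rule 1 (one point beyond the 3σ limits) is satisfied at point 10.

rule 1 at point 10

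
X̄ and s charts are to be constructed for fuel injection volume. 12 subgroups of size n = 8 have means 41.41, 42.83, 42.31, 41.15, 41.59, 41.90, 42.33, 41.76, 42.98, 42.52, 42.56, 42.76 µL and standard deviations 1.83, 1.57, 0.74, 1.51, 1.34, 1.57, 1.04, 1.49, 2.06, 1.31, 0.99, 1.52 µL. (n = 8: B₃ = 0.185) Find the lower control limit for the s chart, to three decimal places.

0.262

s̄ = (1.83 + 1.57 + 0.74 + 1.51 + 1.34 + 1.57 + 1.04 + 1.49 + 2.06 + 1.31 + 0.99 + 1.52) / 12 = 1.4142
LCL_s = B₃·s̄ = 0.185 × 1.4142 = 0.2616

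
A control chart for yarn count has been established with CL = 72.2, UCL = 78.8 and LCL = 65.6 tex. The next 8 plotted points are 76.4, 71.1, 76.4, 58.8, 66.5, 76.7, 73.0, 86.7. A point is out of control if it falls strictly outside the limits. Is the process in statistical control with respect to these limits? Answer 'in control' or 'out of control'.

out of control

Compare each point to [65.6, 78.8]: sample 4 = 58.8 < LCL; sample 8 = 86.7 > UCL.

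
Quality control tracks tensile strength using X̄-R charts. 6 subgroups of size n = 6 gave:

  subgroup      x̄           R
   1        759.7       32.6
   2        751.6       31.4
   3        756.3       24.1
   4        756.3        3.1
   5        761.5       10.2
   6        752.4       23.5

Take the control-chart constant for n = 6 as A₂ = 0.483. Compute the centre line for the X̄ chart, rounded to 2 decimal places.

756.30

X̄̄ = (759.7 + 751.6 + 756.3 + 756.3 + 761.5 + 752.4) / 6 = 4537.8000 / 6 = 756.3000
CL = X̄̄ = 756.3000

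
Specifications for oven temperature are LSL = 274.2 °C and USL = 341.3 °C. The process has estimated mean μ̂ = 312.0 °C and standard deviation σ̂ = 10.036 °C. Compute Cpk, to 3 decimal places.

Cpu = (USL − μ̂) / (3σ̂) = (341.3 − 312.0) / (3 × 10.036) = 0.9732; Cpl = (μ̂ − LSL) / (3σ̂) = (312.0 − 274.2) / (3 × 10.036) = 1.2555; Cpk = min(Cpu, Cpl) = 0.9732

0.973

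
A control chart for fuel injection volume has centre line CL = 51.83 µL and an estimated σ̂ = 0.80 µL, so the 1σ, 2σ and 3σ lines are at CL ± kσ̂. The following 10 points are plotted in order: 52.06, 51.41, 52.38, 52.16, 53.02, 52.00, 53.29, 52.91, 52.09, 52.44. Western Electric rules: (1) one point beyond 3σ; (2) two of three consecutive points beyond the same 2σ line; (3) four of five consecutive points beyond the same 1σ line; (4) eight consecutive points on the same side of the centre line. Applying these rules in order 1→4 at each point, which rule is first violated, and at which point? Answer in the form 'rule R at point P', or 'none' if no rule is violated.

rule 4 at point 10

Zone of each point (C = within 1σ̂, B = 1σ̂–2σ̂, A = 2σ̂–3σ̂, * = beyond 3σ̂; sign = side of CL): 1:+C, 2:-C, 3:+C, 4:+C, 5:+B, 6:+C, 7:+B, 8:+B, 9:+C, 10:+C
Rule 4 (eight consecutive points on the same side of the centre line) is satisfied at point 10.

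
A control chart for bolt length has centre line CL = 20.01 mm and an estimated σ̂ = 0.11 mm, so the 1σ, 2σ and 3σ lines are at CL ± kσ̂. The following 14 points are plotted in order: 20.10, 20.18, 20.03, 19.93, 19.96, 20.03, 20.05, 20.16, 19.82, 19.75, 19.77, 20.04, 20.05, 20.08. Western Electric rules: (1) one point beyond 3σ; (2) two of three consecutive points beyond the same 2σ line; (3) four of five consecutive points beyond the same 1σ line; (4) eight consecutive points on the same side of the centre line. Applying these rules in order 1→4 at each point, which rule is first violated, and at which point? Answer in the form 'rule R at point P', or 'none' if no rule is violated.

Zone of each point (C = within 1σ̂, B = 1σ̂–2σ̂, A = 2σ̂–3σ̂, * = beyond 3σ̂; sign = side of CL): 1:+C, 2:+B, 3:+C, 4:-C, 5:-C, 6:+C, 7:+C, 8:+B, 9:-B, 10:-A, 11:-A, 12:+C, 13:+C, 14:+C
Rule 2 (two of three consecutive points beyond the same 2σ limit) is satisfied at point 11.

rule 2 at point 11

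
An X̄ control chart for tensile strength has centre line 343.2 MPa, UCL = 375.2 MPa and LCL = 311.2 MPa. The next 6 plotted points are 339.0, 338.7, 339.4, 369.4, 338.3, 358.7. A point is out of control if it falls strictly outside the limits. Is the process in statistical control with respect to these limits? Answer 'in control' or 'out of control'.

in control

All 6 points lie within [311.2, 375.2].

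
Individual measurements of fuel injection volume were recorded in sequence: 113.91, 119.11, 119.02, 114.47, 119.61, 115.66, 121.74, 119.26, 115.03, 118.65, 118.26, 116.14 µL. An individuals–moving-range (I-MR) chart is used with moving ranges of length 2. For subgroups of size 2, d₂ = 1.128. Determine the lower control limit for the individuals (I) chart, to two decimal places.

108.42

X̄ = (113.91 + 119.11 + 119.02 + 114.47 + 119.61 + 115.66 + 121.74 + 119.26 + 115.03 + 118.65 + 118.26 + 116.14) / 12 = 117.5717
Moving ranges: 5.20, 0.09, 4.55, 5.14, 3.95, 6.08, 2.48, 4.23, 3.62, 0.39, 2.12; M̄R̄ = 37.8500 / 11 = 3.4409
LCL = X̄ − 3·M̄R̄/d₂ = 117.5717 − 3 × 3.4409 / 1.128 = 108.4203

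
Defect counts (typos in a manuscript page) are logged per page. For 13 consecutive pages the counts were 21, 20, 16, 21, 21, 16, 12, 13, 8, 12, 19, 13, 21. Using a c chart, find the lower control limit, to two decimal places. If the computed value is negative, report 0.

4.24

c̄ = (21 + 20 + 16 + 21 + 21 + 16 + 12 + 13 + 8 + 12 + 19 + 13 + 21) / 13 = 213 / 13 = 16.3846
LCL = c̄ − 3√c̄ = 16.3846 − 3 × 4.0478 = 4.2412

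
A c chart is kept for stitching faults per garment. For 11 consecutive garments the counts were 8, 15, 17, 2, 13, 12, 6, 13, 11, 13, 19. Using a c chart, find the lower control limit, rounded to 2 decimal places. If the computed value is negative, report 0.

c̄ = (8 + 15 + 17 + 2 + 13 + 12 + 6 + 13 + 11 + 13 + 19) / 11 = 129 / 11 = 11.7273
LCL = c̄ − 3√c̄ = 11.7273 − 3 × 3.4245 = 1.4537

1.45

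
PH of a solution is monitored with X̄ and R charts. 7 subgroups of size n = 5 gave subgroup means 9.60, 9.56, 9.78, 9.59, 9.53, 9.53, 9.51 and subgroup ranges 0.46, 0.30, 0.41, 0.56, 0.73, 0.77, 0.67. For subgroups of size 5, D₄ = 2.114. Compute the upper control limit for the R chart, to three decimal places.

1.178

R̄ = (0.46 + 0.30 + 0.41 + 0.56 + 0.73 + 0.77 + 0.67) / 7 = 3.9000 / 7 = 0.5571
UCL_R = D₄·R̄ = 2.114 × 0.5571 = 1.1778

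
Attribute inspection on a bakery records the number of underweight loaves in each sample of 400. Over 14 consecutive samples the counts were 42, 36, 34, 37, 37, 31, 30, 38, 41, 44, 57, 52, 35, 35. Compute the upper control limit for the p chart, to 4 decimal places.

p̄ = Σdᵢ / (k·n) = 549 / (14 × 400) = 0.09804
UCL = p̄ + 3·√(p̄(1−p̄)/n) = 0.09804 + 3 × √(0.09804×0.90196/400) = 0.09804 + 3 × 0.01487 = 0.14264

0.1426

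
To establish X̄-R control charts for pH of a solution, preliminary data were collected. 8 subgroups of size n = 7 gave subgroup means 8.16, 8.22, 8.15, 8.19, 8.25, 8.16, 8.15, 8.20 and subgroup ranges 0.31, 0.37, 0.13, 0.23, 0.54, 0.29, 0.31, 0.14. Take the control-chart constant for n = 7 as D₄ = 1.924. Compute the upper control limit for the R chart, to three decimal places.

0.558

R̄ = (0.31 + 0.37 + 0.13 + 0.23 + 0.54 + 0.29 + 0.31 + 0.14) / 8 = 2.3200 / 8 = 0.2900
UCL_R = D₄·R̄ = 1.924 × 0.2900 = 0.5580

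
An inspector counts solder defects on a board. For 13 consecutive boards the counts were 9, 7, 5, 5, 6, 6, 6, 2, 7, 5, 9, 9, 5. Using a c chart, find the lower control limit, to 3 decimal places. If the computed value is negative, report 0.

c̄ = (9 + 7 + 5 + 5 + 6 + 6 + 6 + 2 + 7 + 5 + 9 + 9 + 5) / 13 = 81 / 13 = 6.2308
LCL = c̄ − 3√c̄ = 6.2308 − 3 × 2.4962 = -1.2577 → 0 (cannot be negative)

0.000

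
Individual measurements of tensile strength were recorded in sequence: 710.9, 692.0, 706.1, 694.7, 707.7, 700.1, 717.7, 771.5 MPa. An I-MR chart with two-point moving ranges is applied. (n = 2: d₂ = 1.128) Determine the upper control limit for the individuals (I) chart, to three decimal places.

X̄ = (710.9 + 692.0 + 706.1 + 694.7 + 707.7 + 700.1 + 717.7 + 771.5) / 8 = 712.5875
Moving ranges: 18.9, 14.1, 11.4, 13.0, 7.6, 17.6, 53.8; M̄R̄ = 136.4000 / 7 = 19.4857
UCL = X̄ + 3·M̄R̄/d₂ = 712.5875 + 3 × 19.4857 / 1.128 = 764.4112

764.411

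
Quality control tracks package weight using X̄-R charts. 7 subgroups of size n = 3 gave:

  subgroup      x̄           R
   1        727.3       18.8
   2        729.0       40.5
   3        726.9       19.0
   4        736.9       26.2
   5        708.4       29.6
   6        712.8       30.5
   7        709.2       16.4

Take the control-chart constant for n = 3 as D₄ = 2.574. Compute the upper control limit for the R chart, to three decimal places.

R̄ = (18.8 + 40.5 + 19.0 + 26.2 + 29.6 + 30.5 + 16.4) / 7 = 181.0000 / 7 = 25.8571
UCL_R = D₄·R̄ = 2.574 × 25.8571 = 66.5563

66.556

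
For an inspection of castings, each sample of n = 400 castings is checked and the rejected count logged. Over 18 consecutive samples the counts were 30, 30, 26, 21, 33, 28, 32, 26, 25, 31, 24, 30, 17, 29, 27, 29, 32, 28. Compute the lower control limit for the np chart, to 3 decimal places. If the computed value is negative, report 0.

12.442

p̄ = Σdᵢ / (k·n) = 498 / (18 × 400) = 0.06917
LCL = np̄ − 3·√(np̄(1−p̄)) = 27.6667 − 3 × 5.0747 = 12.4424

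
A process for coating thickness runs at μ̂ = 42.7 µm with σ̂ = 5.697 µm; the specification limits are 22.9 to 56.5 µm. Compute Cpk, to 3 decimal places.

0.807

Cpu = (USL − μ̂) / (3σ̂) = (56.5 − 42.7) / (3 × 5.697) = 0.8074; Cpl = (μ̂ − LSL) / (3σ̂) = (42.7 − 22.9) / (3 × 5.697) = 1.1585; Cpk = min(Cpu, Cpl) = 0.8074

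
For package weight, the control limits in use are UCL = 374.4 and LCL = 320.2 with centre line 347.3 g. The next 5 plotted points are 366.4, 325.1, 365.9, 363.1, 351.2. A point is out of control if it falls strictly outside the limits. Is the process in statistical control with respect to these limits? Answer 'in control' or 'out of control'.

All 5 points lie within [320.2, 374.4].

in control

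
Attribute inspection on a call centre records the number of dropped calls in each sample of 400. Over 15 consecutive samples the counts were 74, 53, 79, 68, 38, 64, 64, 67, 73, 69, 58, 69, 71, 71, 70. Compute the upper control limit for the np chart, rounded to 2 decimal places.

p̄ = Σdᵢ / (k·n) = 988 / (15 × 400) = 0.16467
UCL = np̄ + 3·√(np̄(1−p̄)) = 65.8667 + 3 × √(65.8667×0.83533) = 65.8667 + 3 × 7.4176 = 88.1194

88.12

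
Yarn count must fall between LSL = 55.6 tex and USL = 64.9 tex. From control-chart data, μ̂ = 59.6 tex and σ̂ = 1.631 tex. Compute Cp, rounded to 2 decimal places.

Cp = (USL − LSL) / (6σ̂) = (64.9 − 55.6) / (6 × 1.631) = 9.3000 / 9.7860 = 0.9503

0.95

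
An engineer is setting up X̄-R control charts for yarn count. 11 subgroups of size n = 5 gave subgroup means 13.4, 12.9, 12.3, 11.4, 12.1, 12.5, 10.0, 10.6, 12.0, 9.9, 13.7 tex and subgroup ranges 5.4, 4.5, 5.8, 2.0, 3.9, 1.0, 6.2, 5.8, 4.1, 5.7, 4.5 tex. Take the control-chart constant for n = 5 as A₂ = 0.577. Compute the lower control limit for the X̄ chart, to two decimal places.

X̄̄ = (13.4 + 12.9 + 12.3 + 11.4 + 12.1 + 12.5 + 10.0 + 10.6 + 12.0 + 9.9 + 13.7) / 11 = 130.8000 / 11 = 11.8909
R̄ = (5.4 + 4.5 + 5.8 + 2.0 + 3.9 + 1.0 + 6.2 + 5.8 + 4.1 + 5.7 + 4.5) / 11 = 48.9000 / 11 = 4.4455
LCL = X̄̄ − A₂·R̄ = 11.8909 − 0.577 × 4.4455 = 9.3259

9.33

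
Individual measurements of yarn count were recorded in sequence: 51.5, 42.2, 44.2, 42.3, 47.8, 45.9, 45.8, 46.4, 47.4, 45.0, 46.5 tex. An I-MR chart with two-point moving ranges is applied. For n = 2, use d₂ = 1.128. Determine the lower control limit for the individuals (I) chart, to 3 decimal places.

X̄ = (51.5 + 42.2 + 44.2 + 42.3 + 47.8 + 45.9 + 45.8 + 46.4 + 47.4 + 45.0 + 46.5) / 11 = 45.9091
Moving ranges: 9.3, 2.0, 1.9, 5.5, 1.9, 0.1, 0.6, 1.0, 2.4, 1.5; M̄R̄ = 26.2000 / 10 = 2.6200
LCL = X̄ − 3·M̄R̄/d₂ = 45.9091 − 3 × 2.6200 / 1.128 = 38.9410

38.941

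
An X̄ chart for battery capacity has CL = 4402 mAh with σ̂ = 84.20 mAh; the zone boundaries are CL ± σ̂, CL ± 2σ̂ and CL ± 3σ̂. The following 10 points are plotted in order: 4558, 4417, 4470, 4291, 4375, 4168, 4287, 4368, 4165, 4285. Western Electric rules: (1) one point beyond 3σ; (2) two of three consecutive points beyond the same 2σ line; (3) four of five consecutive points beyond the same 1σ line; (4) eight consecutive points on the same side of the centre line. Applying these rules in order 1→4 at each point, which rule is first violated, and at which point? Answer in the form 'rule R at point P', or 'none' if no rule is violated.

Zone of each point (C = within 1σ̂, B = 1σ̂–2σ̂, A = 2σ̂–3σ̂, * = beyond 3σ̂; sign = side of CL): 1:+B, 2:+C, 3:+C, 4:-B, 5:-C, 6:-A, 7:-B, 8:-C, 9:-A, 10:-B
Rule 3 (four of five consecutive points beyond the same 1σ limit) is satisfied at point 10.

rule 3 at point 10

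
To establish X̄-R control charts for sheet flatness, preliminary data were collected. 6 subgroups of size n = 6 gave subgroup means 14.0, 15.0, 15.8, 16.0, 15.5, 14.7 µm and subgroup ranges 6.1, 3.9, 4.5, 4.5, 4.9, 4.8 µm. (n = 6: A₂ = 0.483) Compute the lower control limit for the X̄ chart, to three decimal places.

X̄̄ = (14.0 + 15.0 + 15.8 + 16.0 + 15.5 + 14.7) / 6 = 91.0000 / 6 = 15.1667
R̄ = (6.1 + 3.9 + 4.5 + 4.5 + 4.9 + 4.8) / 6 = 28.7000 / 6 = 4.7833
LCL = X̄̄ − A₂·R̄ = 15.1667 − 0.483 × 4.7833 = 12.8563

12.856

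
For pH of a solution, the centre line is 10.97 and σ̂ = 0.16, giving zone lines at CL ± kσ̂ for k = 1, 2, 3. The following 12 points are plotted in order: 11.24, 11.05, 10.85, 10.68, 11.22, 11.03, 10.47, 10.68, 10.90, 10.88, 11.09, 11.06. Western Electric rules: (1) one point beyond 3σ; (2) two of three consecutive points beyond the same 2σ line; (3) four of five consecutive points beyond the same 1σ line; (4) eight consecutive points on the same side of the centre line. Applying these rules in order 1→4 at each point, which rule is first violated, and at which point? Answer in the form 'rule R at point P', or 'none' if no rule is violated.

rule 1 at point 7

Zone of each point (C = within 1σ̂, B = 1σ̂–2σ̂, A = 2σ̂–3σ̂, * = beyond 3σ̂; sign = side of CL): 1:+B, 2:+C, 3:-C, 4:-B, 5:+B, 6:+C, 7:-*, 8:-B, 9:-C, 10:-C, 11:+C, 12:+C
Rule 1 (one point beyond the 3σ limits) is satisfied at point 7.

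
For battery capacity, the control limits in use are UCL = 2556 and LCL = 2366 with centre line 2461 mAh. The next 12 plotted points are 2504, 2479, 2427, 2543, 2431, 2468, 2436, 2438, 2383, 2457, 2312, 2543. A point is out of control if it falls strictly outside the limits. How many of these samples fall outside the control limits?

1

Compare each point to [2366, 2556]: sample 11 = 2312 < LCL.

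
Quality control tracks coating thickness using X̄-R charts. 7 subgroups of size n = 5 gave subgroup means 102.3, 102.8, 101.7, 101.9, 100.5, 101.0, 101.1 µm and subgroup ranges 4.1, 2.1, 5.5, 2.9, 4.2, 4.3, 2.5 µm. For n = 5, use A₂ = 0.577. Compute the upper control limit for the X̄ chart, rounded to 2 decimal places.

X̄̄ = (102.3 + 102.8 + 101.7 + 101.9 + 100.5 + 101.0 + 101.1) / 7 = 711.3000 / 7 = 101.6143
R̄ = (4.1 + 2.1 + 5.5 + 2.9 + 4.2 + 4.3 + 2.5) / 7 = 25.6000 / 7 = 3.6571
UCL = X̄̄ + A₂·R̄ = 101.6143 + 0.577 × 3.6571 = 103.7245

103.72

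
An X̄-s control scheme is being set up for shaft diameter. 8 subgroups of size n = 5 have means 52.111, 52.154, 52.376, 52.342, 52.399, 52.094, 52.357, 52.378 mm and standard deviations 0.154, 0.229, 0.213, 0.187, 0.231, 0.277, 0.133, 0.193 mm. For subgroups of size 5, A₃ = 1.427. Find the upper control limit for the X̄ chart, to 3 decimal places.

X̄̄ = (52.111 + 52.154 + 52.376 + 52.342 + 52.399 + 52.094 + 52.357 + 52.378) / 8 = 52.2764
s̄ = (0.154 + 0.229 + 0.213 + 0.187 + 0.231 + 0.277 + 0.133 + 0.193) / 8 = 0.2021
UCL = X̄̄ + A₃·s̄ = 52.2764 + 1.427 × 0.2021 = 52.5648

52.565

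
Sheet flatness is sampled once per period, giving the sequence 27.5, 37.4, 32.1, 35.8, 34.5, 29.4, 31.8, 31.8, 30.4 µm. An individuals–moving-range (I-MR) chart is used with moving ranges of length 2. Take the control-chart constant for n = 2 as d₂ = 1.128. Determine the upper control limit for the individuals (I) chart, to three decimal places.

41.974

X̄ = (27.5 + 37.4 + 32.1 + 35.8 + 34.5 + 29.4 + 31.8 + 31.8 + 30.4) / 9 = 32.3000
Moving ranges: 9.9, 5.3, 3.7, 1.3, 5.1, 2.4, 0.0, 1.4; M̄R̄ = 29.1000 / 8 = 3.6375
UCL = X̄ + 3·M̄R̄/d₂ = 32.3000 + 3 × 3.6375 / 1.128 = 41.9742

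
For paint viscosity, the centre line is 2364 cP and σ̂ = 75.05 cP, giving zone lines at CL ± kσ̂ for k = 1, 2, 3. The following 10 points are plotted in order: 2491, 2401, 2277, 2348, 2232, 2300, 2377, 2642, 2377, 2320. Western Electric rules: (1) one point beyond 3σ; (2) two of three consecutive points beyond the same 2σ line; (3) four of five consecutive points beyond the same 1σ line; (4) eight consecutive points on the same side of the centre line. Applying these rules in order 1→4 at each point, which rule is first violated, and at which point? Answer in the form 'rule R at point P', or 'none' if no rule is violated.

Zone of each point (C = within 1σ̂, B = 1σ̂–2σ̂, A = 2σ̂–3σ̂, * = beyond 3σ̂; sign = side of CL): 1:+B, 2:+C, 3:-B, 4:-C, 5:-B, 6:-C, 7:+C, 8:+*, 9:+C, 10:-C
Rule 1 (one point beyond the 3σ limits) is satisfied at point 8.

rule 1 at point 8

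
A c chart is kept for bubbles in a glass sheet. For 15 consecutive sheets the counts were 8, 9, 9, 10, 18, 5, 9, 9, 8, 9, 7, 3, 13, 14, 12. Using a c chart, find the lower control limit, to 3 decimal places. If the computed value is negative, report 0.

c̄ = (8 + 9 + 9 + 10 + 18 + 5 + 9 + 9 + 8 + 9 + 7 + 3 + 13 + 14 + 12) / 15 = 143 / 15 = 9.5333
LCL = c̄ − 3√c̄ = 9.5333 − 3 × 3.0876 = 0.2705

0.271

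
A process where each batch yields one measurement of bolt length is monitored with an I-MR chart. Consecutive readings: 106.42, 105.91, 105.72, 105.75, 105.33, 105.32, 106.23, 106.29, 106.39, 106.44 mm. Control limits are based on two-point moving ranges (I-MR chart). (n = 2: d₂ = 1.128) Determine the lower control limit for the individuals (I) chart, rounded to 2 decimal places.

105.31

X̄ = (106.42 + 105.91 + 105.72 + 105.75 + 105.33 + 105.32 + 106.23 + 106.29 + 106.39 + 106.44) / 10 = 105.9800
Moving ranges: 0.51, 0.19, 0.03, 0.42, 0.01, 0.91, 0.06, 0.10, 0.05; M̄R̄ = 2.2800 / 9 = 0.2533
LCL = X̄ − 3·M̄R̄/d₂ = 105.9800 − 3 × 0.2533 / 1.128 = 105.3062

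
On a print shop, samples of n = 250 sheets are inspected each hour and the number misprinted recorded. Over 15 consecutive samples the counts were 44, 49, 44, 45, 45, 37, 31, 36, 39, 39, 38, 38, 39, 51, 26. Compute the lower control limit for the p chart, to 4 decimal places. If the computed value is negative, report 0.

p̄ = Σdᵢ / (k·n) = 601 / (15 × 250) = 0.16027
LCL = p̄ − 3·√(p̄(1−p̄)/n) = 0.16027 − 3 × 0.02320 = 0.09066

0.0907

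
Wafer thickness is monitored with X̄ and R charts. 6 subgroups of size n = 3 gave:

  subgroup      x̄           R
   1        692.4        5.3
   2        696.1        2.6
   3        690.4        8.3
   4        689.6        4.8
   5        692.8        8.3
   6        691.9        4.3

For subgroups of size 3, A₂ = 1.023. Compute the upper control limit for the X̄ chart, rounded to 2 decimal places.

X̄̄ = (692.4 + 696.1 + 690.4 + 689.6 + 692.8 + 691.9) / 6 = 4153.2000 / 6 = 692.2000
R̄ = (5.3 + 2.6 + 8.3 + 4.8 + 8.3 + 4.3) / 6 = 33.6000 / 6 = 5.6000
UCL = X̄̄ + A₂·R̄ = 692.2000 + 1.023 × 5.6000 = 697.9288

697.93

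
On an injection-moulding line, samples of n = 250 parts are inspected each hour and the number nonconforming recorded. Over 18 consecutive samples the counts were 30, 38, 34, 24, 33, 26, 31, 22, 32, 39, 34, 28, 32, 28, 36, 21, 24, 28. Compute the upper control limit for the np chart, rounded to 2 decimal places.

45.41

p̄ = Σdᵢ / (k·n) = 540 / (18 × 250) = 0.12000
UCL = np̄ + 3·√(np̄(1−p̄)) = 30.0000 + 3 × √(30.0000×0.88000) = 30.0000 + 3 × 5.1381 = 45.4143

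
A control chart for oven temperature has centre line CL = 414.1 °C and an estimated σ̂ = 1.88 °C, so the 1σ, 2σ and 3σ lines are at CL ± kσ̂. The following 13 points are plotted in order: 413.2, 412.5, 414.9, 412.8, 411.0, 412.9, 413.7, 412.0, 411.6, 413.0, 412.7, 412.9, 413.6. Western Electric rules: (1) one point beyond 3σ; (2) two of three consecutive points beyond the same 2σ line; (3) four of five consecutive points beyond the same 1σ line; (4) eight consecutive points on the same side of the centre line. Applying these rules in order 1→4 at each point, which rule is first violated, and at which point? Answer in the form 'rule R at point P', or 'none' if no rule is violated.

rule 4 at point 11

Zone of each point (C = within 1σ̂, B = 1σ̂–2σ̂, A = 2σ̂–3σ̂, * = beyond 3σ̂; sign = side of CL): 1:-C, 2:-C, 3:+C, 4:-C, 5:-B, 6:-C, 7:-C, 8:-B, 9:-B, 10:-C, 11:-C, 12:-C, 13:-C
Rule 4 (eight consecutive points on the same side of the centre line) is satisfied at point 11.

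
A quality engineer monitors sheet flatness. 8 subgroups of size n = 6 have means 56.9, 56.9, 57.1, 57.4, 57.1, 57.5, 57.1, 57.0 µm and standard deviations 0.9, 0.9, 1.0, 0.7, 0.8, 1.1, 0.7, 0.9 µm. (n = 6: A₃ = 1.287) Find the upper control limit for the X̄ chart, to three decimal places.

X̄̄ = (56.9 + 56.9 + 57.1 + 57.4 + 57.1 + 57.5 + 57.1 + 57.0) / 8 = 57.1250
s̄ = (0.9 + 0.9 + 1.0 + 0.7 + 0.8 + 1.1 + 0.7 + 0.9) / 8 = 0.8750
UCL = X̄̄ + A₃·s̄ = 57.1250 + 1.287 × 0.8750 = 58.2511

58.251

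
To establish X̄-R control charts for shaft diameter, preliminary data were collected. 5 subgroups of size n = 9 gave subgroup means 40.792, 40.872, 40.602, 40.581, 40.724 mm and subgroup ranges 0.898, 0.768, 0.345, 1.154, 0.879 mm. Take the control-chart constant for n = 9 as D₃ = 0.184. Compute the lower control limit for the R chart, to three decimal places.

R̄ = (0.898 + 0.768 + 0.345 + 1.154 + 0.879) / 5 = 4.0440 / 5 = 0.8088
LCL_R = D₃·R̄ = 0.184 × 0.8088 = 0.1488

0.149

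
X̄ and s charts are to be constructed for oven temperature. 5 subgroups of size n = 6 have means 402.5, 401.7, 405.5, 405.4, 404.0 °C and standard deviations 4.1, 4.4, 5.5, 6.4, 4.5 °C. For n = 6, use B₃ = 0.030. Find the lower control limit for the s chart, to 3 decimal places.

s̄ = (4.1 + 4.4 + 5.5 + 6.4 + 4.5) / 5 = 4.9800
LCL_s = B₃·s̄ = 0.030 × 4.9800 = 0.1494

0.149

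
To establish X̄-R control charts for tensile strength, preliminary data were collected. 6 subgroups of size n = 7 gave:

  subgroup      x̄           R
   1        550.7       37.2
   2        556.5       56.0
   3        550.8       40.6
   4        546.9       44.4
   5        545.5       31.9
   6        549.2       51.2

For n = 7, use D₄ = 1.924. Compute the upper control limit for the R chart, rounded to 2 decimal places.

83.79

R̄ = (37.2 + 56.0 + 40.6 + 44.4 + 31.9 + 51.2) / 6 = 261.3000 / 6 = 43.5500
UCL_R = D₄·R̄ = 1.924 × 43.5500 = 83.7902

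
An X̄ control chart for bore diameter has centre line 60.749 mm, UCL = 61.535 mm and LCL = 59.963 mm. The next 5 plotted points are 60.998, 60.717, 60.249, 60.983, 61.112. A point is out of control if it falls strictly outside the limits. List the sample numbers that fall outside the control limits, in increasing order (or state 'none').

none

All 5 points lie within [59.963, 61.535].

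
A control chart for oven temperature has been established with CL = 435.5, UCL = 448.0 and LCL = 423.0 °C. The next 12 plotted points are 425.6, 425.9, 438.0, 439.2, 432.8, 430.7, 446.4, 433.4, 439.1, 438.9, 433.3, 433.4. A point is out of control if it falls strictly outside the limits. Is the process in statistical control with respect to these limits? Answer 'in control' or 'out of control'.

All 12 points lie within [423.0, 448.0].

in control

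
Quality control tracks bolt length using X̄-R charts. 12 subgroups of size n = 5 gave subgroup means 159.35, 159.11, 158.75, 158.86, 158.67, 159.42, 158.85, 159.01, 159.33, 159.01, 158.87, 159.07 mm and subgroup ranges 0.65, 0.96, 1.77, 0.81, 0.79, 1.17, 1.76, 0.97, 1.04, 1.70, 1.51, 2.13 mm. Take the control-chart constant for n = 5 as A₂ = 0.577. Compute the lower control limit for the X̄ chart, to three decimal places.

158.291

X̄̄ = (159.35 + 159.11 + 158.75 + 158.86 + 158.67 + 159.42 + 158.85 + 159.01 + 159.33 + 159.01 + 158.87 + 159.07) / 12 = 1908.3000 / 12 = 159.0250
R̄ = (0.65 + 0.96 + 1.77 + 0.81 + 0.79 + 1.17 + 1.76 + 0.97 + 1.04 + 1.70 + 1.51 + 2.13) / 12 = 15.2600 / 12 = 1.2717
LCL = X̄̄ − A₂·R̄ = 159.0250 − 0.577 × 1.2717 = 158.2912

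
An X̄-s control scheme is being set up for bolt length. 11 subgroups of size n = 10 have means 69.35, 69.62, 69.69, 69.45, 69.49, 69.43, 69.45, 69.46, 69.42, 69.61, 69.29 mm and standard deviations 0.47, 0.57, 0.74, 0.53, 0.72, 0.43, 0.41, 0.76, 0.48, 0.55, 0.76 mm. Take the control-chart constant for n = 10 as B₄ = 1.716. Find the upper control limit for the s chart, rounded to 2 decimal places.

s̄ = (0.47 + 0.57 + 0.74 + 0.53 + 0.72 + 0.43 + 0.41 + 0.76 + 0.48 + 0.55 + 0.76) / 11 = 0.5836
UCL_s = B₄·s̄ = 1.716 × 0.5836 = 1.0015

1.00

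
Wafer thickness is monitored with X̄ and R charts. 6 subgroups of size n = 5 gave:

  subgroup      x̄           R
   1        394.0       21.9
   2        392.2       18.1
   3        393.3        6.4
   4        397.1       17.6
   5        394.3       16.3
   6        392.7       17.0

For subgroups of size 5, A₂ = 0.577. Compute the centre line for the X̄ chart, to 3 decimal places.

X̄̄ = (394.0 + 392.2 + 393.3 + 397.1 + 394.3 + 392.7) / 6 = 2363.6000 / 6 = 393.9333
CL = X̄̄ = 393.9333

393.933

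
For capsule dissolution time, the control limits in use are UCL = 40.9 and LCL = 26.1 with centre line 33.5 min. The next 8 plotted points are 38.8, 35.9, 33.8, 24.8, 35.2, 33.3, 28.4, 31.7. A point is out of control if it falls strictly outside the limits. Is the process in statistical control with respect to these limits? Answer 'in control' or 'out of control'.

Compare each point to [26.1, 40.9]: sample 4 = 24.8 < LCL.

out of control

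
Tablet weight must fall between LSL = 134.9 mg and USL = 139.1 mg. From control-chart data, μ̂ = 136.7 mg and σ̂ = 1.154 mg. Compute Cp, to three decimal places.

0.607

Cp = (USL − LSL) / (6σ̂) = (139.1 − 134.9) / (6 × 1.154) = 4.2000 / 6.9240 = 0.6066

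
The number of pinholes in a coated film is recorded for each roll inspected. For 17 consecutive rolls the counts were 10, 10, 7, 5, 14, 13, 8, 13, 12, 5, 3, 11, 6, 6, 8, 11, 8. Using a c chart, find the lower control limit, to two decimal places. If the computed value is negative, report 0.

c̄ = (10 + 10 + 7 + 5 + 14 + 13 + 8 + 13 + 12 + 5 + 3 + 11 + 6 + 6 + 8 + 11 + 8) / 17 = 150 / 17 = 8.8235
LCL = c̄ − 3√c̄ = 8.8235 − 3 × 2.9704 = -0.0878 → 0 (cannot be negative)

0.00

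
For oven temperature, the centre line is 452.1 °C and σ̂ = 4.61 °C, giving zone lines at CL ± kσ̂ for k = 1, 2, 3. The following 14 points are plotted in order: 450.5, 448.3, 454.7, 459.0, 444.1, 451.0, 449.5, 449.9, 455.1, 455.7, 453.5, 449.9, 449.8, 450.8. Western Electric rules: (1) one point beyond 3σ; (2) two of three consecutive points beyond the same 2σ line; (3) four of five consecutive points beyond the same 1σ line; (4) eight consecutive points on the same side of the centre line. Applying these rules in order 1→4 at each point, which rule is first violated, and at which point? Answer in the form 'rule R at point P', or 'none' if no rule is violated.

Zone of each point (C = within 1σ̂, B = 1σ̂–2σ̂, A = 2σ̂–3σ̂, * = beyond 3σ̂; sign = side of CL): 1:-C, 2:-C, 3:+C, 4:+B, 5:-B, 6:-C, 7:-C, 8:-C, 9:+C, 10:+C, 11:+C, 12:-C, 13:-C, 14:-C
No rule fires across all 14 points.

none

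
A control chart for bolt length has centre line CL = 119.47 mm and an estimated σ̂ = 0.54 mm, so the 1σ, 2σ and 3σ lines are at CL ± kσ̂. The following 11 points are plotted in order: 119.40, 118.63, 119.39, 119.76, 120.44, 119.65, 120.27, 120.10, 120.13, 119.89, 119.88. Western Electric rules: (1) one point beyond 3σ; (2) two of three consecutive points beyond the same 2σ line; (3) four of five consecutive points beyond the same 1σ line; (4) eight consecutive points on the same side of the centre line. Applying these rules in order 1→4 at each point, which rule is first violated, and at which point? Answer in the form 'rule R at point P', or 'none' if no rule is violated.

Zone of each point (C = within 1σ̂, B = 1σ̂–2σ̂, A = 2σ̂–3σ̂, * = beyond 3σ̂; sign = side of CL): 1:-C, 2:-B, 3:-C, 4:+C, 5:+B, 6:+C, 7:+B, 8:+B, 9:+B, 10:+C, 11:+C
Rule 3 (four of five consecutive points beyond the same 1σ limit) is satisfied at point 9.

rule 3 at point 9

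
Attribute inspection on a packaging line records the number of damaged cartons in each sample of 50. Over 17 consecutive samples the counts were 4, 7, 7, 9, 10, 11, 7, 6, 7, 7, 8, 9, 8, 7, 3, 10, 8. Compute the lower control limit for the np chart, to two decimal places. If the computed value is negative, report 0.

p̄ = Σdᵢ / (k·n) = 128 / (17 × 50) = 0.15059
LCL = np̄ − 3·√(np̄(1−p̄)) = 7.5294 − 3 × 2.5289 = -0.0574 → 0 (negative, so LCL = 0)

0.00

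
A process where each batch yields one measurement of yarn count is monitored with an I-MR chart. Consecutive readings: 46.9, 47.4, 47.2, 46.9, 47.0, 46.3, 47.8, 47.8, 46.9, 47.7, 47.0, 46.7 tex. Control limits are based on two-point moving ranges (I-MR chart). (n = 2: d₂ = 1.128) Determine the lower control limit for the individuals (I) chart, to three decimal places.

45.683

X̄ = (46.9 + 47.4 + 47.2 + 46.9 + 47.0 + 46.3 + 47.8 + 47.8 + 46.9 + 47.7 + 47.0 + 46.7) / 12 = 47.1333
Moving ranges: 0.5, 0.2, 0.3, 0.1, 0.7, 1.5, 0.0, 0.9, 0.8, 0.7, 0.3; M̄R̄ = 6.0000 / 11 = 0.5455
LCL = X̄ − 3·M̄R̄/d₂ = 47.1333 − 3 × 0.5455 / 1.128 = 45.6827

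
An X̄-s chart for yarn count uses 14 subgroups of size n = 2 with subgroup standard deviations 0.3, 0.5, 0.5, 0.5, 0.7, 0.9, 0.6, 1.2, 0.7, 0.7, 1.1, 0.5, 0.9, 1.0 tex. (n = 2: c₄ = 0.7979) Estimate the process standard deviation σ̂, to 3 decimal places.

s̄ = (0.3 + 0.5 + 0.5 + 0.5 + 0.7 + 0.9 + 0.6 + 1.2 + 0.7 + 0.7 + 1.1 + 0.5 + 0.9 + 1.0) / 14 = 0.7214
σ̂ = s̄ / c₄ = 0.7214 / 0.7979 = 0.9042

0.904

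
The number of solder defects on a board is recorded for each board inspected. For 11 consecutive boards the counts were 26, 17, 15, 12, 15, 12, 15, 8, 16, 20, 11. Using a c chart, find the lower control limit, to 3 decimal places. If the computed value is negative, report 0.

3.493

c̄ = (26 + 17 + 15 + 12 + 15 + 12 + 15 + 8 + 16 + 20 + 11) / 11 = 167 / 11 = 15.1818
LCL = c̄ − 3√c̄ = 15.1818 − 3 × 3.8964 = 3.4927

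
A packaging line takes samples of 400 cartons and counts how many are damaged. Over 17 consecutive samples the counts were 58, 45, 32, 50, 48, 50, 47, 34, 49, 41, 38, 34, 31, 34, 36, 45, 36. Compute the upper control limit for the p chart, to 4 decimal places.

0.1499

p̄ = Σdᵢ / (k·n) = 708 / (17 × 400) = 0.10412
UCL = p̄ + 3·√(p̄(1−p̄)/n) = 0.10412 + 3 × √(0.10412×0.89588/400) = 0.10412 + 3 × 0.01527 = 0.14993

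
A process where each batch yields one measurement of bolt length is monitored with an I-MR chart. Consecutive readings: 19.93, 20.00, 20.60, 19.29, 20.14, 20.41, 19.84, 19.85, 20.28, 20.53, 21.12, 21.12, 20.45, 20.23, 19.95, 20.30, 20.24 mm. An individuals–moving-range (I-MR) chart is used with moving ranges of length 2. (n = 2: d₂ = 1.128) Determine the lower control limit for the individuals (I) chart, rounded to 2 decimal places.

19.17

X̄ = (19.93 + 20.00 + 20.60 + 19.29 + 20.14 + 20.41 + 19.84 + 19.85 + 20.28 + 20.53 + 21.12 + 21.12 + 20.45 + 20.23 + 19.95 + 20.30 + 20.24) / 17 = 20.2518
Moving ranges: 0.07, 0.60, 1.31, 0.85, 0.27, 0.57, 0.01, 0.43, 0.25, 0.59, 0.00, 0.67, 0.22, 0.28, 0.35, 0.06; M̄R̄ = 6.5300 / 16 = 0.4081
LCL = X̄ − 3·M̄R̄/d₂ = 20.2518 − 3 × 0.4081 / 1.128 = 19.1663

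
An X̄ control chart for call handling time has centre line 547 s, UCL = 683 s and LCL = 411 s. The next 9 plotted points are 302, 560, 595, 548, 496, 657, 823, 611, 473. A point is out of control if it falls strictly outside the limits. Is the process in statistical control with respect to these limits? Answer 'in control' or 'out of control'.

Compare each point to [411, 683]: sample 1 = 302 < LCL; sample 7 = 823 > UCL.

out of control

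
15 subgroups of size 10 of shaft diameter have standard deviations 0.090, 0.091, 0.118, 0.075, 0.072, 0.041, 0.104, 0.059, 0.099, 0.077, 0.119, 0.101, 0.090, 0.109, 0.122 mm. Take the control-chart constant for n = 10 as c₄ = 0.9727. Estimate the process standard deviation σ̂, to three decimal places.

s̄ = (0.090 + 0.091 + 0.118 + 0.075 + 0.072 + 0.041 + 0.104 + 0.059 + 0.099 + 0.077 + 0.119 + 0.101 + 0.090 + 0.109 + 0.122) / 15 = 0.0911
σ̂ = s̄ / c₄ = 0.0911 / 0.9727 = 0.0937

0.094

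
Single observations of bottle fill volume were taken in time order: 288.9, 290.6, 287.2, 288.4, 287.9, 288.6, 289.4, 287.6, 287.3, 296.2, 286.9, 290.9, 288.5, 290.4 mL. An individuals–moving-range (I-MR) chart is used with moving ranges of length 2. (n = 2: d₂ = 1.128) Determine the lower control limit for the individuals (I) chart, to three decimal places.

X̄ = (288.9 + 290.6 + 287.2 + 288.4 + 287.9 + 288.6 + 289.4 + 287.6 + 287.3 + 296.2 + 286.9 + 290.9 + 288.5 + 290.4) / 14 = 289.2000
Moving ranges: 1.7, 3.4, 1.2, 0.5, 0.7, 0.8, 1.8, 0.3, 8.9, 9.3, 4.0, 2.4, 1.9; M̄R̄ = 36.9000 / 13 = 2.8385
LCL = X̄ − 3·M̄R̄/d₂ = 289.2000 − 3 × 2.8385 / 1.128 = 281.6509

281.651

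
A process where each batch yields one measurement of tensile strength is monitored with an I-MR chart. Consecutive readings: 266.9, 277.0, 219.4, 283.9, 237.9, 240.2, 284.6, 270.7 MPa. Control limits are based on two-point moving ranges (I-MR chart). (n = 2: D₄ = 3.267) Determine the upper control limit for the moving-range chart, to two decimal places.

111.45

Moving ranges: 10.1, 57.6, 64.5, 46.0, 2.3, 44.4, 13.9; M̄R̄ = 238.8000 / 7 = 34.1143
UCL_MR = D₄·M̄R̄ = 3.267 × 34.1143 = 111.4514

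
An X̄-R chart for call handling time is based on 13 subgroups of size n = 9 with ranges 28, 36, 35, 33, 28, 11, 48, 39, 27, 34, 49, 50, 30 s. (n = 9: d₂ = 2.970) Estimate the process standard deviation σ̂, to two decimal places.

11.60

R̄ = (28 + 36 + 35 + 33 + 28 + 11 + 48 + 39 + 27 + 34 + 49 + 50 + 30) / 13 = 34.4615
σ̂ = R̄ / d₂ = 34.4615 / 2.970 = 11.6032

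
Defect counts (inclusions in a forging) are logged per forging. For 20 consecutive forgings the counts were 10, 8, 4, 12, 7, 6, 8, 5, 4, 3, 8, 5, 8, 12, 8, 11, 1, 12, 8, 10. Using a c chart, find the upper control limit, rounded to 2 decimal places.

15.72

c̄ = (10 + 8 + 4 + 12 + 7 + 6 + 8 + 5 + 4 + 3 + 8 + 5 + 8 + 12 + 8 + 11 + 1 + 12 + 8 + 10) / 20 = 150 / 20 = 7.5000
UCL = c̄ + 3√c̄ = 7.5000 + 3 × √7.5000 = 7.5000 + 3 × 2.7386 = 15.7158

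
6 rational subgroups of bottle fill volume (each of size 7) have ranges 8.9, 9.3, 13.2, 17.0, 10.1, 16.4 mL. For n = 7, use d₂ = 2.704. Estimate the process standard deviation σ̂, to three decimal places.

R̄ = (8.9 + 9.3 + 13.2 + 17.0 + 10.1 + 16.4) / 6 = 12.4833
σ̂ = R̄ / d₂ = 12.4833 / 2.704 = 4.6166

4.617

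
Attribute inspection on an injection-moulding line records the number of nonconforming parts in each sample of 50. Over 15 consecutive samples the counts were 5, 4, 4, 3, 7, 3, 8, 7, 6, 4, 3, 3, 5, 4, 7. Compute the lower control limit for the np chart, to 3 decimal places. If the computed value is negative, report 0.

p̄ = Σdᵢ / (k·n) = 73 / (15 × 50) = 0.09733
LCL = np̄ − 3·√(np̄(1−p̄)) = 4.8667 − 3 × 2.0959 = -1.4212 → 0 (negative, so LCL = 0)

0.000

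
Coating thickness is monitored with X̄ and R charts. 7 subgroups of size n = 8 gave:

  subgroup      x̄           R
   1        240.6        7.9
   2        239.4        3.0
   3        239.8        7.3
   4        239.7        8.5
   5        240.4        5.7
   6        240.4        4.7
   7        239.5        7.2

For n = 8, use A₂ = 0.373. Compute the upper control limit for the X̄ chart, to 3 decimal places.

242.332

X̄̄ = (240.6 + 239.4 + 239.8 + 239.7 + 240.4 + 240.4 + 239.5) / 7 = 1679.8000 / 7 = 239.9714
R̄ = (7.9 + 3.0 + 7.3 + 8.5 + 5.7 + 4.7 + 7.2) / 7 = 44.3000 / 7 = 6.3286
UCL = X̄̄ + A₂·R̄ = 239.9714 + 0.373 × 6.3286 = 242.3320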